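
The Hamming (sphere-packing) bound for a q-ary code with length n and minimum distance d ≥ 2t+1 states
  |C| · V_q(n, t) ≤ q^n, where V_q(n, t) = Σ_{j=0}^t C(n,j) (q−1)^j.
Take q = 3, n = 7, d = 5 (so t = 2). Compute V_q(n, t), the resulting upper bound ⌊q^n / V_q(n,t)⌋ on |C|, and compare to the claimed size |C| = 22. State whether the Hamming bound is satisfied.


V_q(n, t) = 99, q^n = 2187, Hamming bound = 22, |C| = 22 ≤ bound (satisfied).

Step 1: Compute V_q(n, t) = Σ_{j=0}^2 C(n, j) (q−1)^j.
  j = 0: C(7,0)·(2)^0 = 1·1 = 1.
  j = 1: C(7,1)·(2)^1 = 7·2 = 14.
  j = 2: C(7,2)·(2)^2 = 21·4 = 84.
  V_q(n, t) = 1 + 14 + 84 = 99.
Step 2: q^n = 3^7 = 2187.
Step 3: Hamming bound ⌊q^n / V_q(n,t)⌋ = ⌊2187/99⌋ = 22.
Step 4: Compare |C| = 22 to 22: satisfied.
The claimed |C| lies at the Hamming bound (tight).


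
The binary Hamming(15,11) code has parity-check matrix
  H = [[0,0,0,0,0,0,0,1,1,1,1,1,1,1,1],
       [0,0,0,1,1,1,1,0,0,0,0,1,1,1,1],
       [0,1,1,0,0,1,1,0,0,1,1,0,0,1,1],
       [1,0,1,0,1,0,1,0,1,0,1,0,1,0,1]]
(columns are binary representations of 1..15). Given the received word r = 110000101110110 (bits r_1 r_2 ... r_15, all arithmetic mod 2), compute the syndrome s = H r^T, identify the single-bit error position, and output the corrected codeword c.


s = (1, 1, 1, 1)^T, error position = 15, corrected codeword c = 110000101110111

Compute s = H r^T mod 2 one row at a time:
  s_1 = 0 + 1 + 1 + 1 + 0 + 1 + 1 + 0 = 5 ≡ 1 (mod 2).
  s_2 = 0 + 0 + 0 + 1 + 0 + 1 + 1 + 0 = 3 ≡ 1 (mod 2).
  s_3 = 1 + 0 + 0 + 1 + 1 + 1 + 1 + 0 = 5 ≡ 1 (mod 2).
  s_4 = 1 + 0 + 0 + 1 + 1 + 1 + 1 + 0 = 5 ≡ 1 (mod 2).
s = (1, 1, 1, 1)^T — this equals column 15 of H (binary 1111), so error is at position 15.
Correct: flip bit 15 of r = 110000101110110 to get c = 110000101110111.


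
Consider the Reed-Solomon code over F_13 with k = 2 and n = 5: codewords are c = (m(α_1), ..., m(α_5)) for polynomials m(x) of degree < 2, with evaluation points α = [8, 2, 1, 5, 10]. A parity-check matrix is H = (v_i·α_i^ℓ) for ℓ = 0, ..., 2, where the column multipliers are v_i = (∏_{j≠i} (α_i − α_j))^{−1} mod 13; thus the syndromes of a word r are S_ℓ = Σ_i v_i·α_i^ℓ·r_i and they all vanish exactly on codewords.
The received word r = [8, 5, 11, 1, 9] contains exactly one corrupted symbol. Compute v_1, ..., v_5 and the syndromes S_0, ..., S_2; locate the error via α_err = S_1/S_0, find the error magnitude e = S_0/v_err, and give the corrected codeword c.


S = (6, 4, 7), error at position 4, error magnitude e = 1, c = [8, 5, 11, 0, 9].

Step 1: column multipliers v_i = (∏_{j≠i}(α_i − α_j))^{−1} mod 13.
  i = 1 (α = 8): (8−2)(8−1)(8−5)(8−10) = 6·7·3·(−2) = −252 ≡ 8, so v_1 = 8^{−1} = 5 (mod 13).
  i = 2 (α = 2): (2−8)(2−1)(2−5)(2−10) = (−6)·1·(−3)·(−8) = −144 ≡ 12, so v_2 = 12^{−1} = 12 (mod 13).
  i = 3 (α = 1): (1−8)(1−2)(1−5)(1−10) = (−7)·(−1)·(−4)·(−9) = 252 ≡ 5, so v_3 = 5^{−1} = 8 (mod 13).
  i = 4 (α = 5): (5−8)(5−2)(5−1)(5−10) = (−3)·3·4·(−5) = 180 ≡ 11, so v_4 = 11^{−1} = 6 (mod 13).
  i = 5 (α = 10): (10−8)(10−2)(10−1)(10−5) = 2·8·9·5 = 720 ≡ 5, so v_5 = 5^{−1} = 8 (mod 13).
  v = [5, 12, 8, 6, 8].
Step 2: syndromes of r = [8, 5, 11, 1, 9] (all sums mod 13).
  S_0 = Σ v_i r_i = 5·8 + 12·5 + 8·11 + 6·1 + 8·9 = 266 ≡ 6.
  S_1 = Σ v_i α_i r_i = 5·8·8 + 12·2·5 + 8·1·11 + 6·5·1 + 8·10·9 = 1278 ≡ 4.
  α_i^2 mod 13 = [12, 4, 1, 12, 9].
  S_2 = Σ v_i α_i^2 r_i = 5·12·8 + 12·4·5 + 8·1·11 + 6·12·1 + 8·9·9 = 1528 ≡ 7.
  S = (6, 4, 7) ≠ 0, so r is not a codeword (an error is present).
Step 3: locate the error. For a single error e at position i, S_ℓ = v_i·e·α_i^ℓ, so α_err = S_1/S_0.
  S_0^{−1} = 6^{−1} = 11 (mod 13), so α_err = 4·11 = 44 ≡ 5 = α_4. Error position i = 4.
  Consistency check: S_2/S_1 = 7·10 = 70 ≡ 5 = α_err ✓ (single-error assumption holds).
Step 4: error magnitude e = S_0/v_4 = S_0·∏_{j≠4}(α_4 − α_j) = 6·11 = 66 ≡ 1 (mod 13).
Step 5: correct position 4: c_4 = r_4 − e = 1 − 1 ≡ 0 (mod 13). Hence c = [8, 5, 11, 0, 9].
  Check: interpolating c through the α_i gives m(x) = 4 + 7·x (degree < 2) with m(α_i) = c_i for every i, so c is indeed a codeword.


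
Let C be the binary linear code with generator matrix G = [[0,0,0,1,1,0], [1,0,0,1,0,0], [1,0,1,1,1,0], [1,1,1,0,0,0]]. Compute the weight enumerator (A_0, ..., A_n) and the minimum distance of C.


Weight distribution: A_0 = 1, A_1 = 1, A_2 = 6, A_3 = 6, A_4 = 1, A_5 = 1. Minimum distance d = 1.

Enumerate all 2^4 = 16 messages m ∈ F_2^4.
For each, compute codeword c = mG in F_2^6, then tally its weight.
  m = 0000 → c = 000000, weight = 0.
  m = 1000 → c = 000110, weight = 2.
  m = 0100 → c = 100100, weight = 2.
  m = 1100 → c = 100010, weight = 2.
  m = 0010 → c = 101110, weight = 4.
  m = 1010 → c = 101000, weight = 2.
  m = 0110 → c = 001010, weight = 2.
  m = 1110 → c = 001100, weight = 2.
  m = 0001 → c = 111000, weight = 3.
  m = 1001 → c = 111110, weight = 5.
  m = 0101 → c = 011100, weight = 3.
  m = 1101 → c = 011010, weight = 3.
  m = 0011 → c = 010110, weight = 3.
  m = 1011 → c = 010000, weight = 1.
  m = 0111 → c = 110010, weight = 3.
  m = 1111 → c = 110100, weight = 3.
Tally weights:
  weight 0: 1 codewords.
  weight 1: 1 codewords.
  weight 2: 6 codewords.
  weight 3: 6 codewords.
  weight 4: 1 codewords.
  weight 5: 1 codewords.
Minimum distance d = smallest w > 0 with A_w > 0 = 1.
Sanity: Σ A_w = 16 = 2^4 = 16 ✓.


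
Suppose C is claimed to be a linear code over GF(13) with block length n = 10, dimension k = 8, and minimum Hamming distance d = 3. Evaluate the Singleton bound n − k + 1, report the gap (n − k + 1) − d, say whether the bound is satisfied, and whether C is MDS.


Singleton RHS = n − k + 1 = 3, slack = 0, bound satisfied, MDS.

Singleton bound: d ≤ n − k + 1.
Here n = 10, k = 8, so n − k + 1 = 3.
Given d = 3, check d ≤ 3: YES.
Slack = (n − k + 1) − d = 0.
The code is MDS (slack = 0).
Description: the claimed parameters are [10, 8, 3]_13; such a code would be MDS (meets Singleton bound).


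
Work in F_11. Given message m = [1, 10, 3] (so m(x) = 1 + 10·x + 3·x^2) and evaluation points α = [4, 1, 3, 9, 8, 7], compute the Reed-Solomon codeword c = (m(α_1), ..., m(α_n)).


c = [1, 3, 3, 4, 9, 9]

Message polynomial: m(x) = 1 + 10·x + 3·x^2 (mod 11).
For each evaluation point α_i, compute m(α_i) mod 11:
  α_1 = 4: Horner steps 3 → 0 → 1, so m(4) = 1.
  α_2 = 1: Horner steps 3 → 2 → 3, so m(1) = 3.
  α_3 = 3: Horner steps 3 → 8 → 3, so m(3) = 3.
  α_4 = 9: Horner steps 3 → 4 → 4, so m(9) = 4.
  α_5 = 8: Horner steps 3 → 1 → 9, so m(8) = 9.
  α_6 = 7: Horner steps 3 → 9 → 9, so m(7) = 9.
Codeword c = [1, 3, 3, 4, 9, 9] ∈ F_11^6.


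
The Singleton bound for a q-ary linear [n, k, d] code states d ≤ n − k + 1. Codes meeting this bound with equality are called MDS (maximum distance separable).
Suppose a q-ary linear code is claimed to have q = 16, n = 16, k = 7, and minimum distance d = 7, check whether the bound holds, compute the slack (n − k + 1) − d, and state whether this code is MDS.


Singleton RHS = n − k + 1 = 10, slack = 3, bound satisfied, not MDS.

Singleton bound: d ≤ n − k + 1.
Here n = 16, k = 7, so n − k + 1 = 10.
Given d = 7, check d ≤ 10: YES.
Slack = (n − k + 1) − d = 3.
The code is NOT MDS (slack = 3 > 0).
Description: the claimed parameters are [16, 7, 7]_16; such a code would be non-MDS.


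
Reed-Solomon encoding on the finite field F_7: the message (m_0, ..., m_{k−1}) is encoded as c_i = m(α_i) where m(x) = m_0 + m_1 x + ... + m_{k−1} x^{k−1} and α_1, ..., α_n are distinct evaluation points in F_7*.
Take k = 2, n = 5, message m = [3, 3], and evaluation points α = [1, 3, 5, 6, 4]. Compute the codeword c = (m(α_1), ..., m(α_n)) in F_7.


c = [6, 5, 4, 0, 1]

Message polynomial: m(x) = 3 + 3·x (mod 7).
For each evaluation point α_i, compute m(α_i) mod 7:
  α_1 = 1: Horner steps 3 → 6, so m(1) = 6.
  α_2 = 3: Horner steps 3 → 5, so m(3) = 5.
  α_3 = 5: Horner steps 3 → 4, so m(5) = 4.
  α_4 = 6: Horner steps 3 → 0, so m(6) = 0.
  α_5 = 4: Horner steps 3 → 1, so m(4) = 1.
Codeword c = [6, 5, 4, 0, 1] ∈ F_7^5.


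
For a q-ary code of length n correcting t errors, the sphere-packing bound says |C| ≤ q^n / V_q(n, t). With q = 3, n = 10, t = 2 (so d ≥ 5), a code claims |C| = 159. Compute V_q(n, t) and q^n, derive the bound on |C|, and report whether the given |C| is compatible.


V_q(n, t) = 201, q^n = 59049, Hamming bound = 293, |C| = 159 ≤ bound (satisfied).

Step 1: Compute V_q(n, t) = Σ_{j=0}^2 C(n, j) (q−1)^j.
  j = 0: C(10,0)·(2)^0 = 1·1 = 1.
  j = 1: C(10,1)·(2)^1 = 10·2 = 20.
  j = 2: C(10,2)·(2)^2 = 45·4 = 180.
  V_q(n, t) = 1 + 20 + 180 = 201.
Step 2: q^n = 3^10 = 59049.
Step 3: Hamming bound ⌊q^n / V_q(n,t)⌋ = ⌊59049/201⌋ = 293.
Step 4: Compare |C| = 159 to 293: satisfied.
The claimed |C| lies below the Hamming bound.


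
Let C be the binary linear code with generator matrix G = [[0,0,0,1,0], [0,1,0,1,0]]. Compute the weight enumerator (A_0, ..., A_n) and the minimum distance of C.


Weight distribution: A_0 = 1, A_1 = 2, A_2 = 1. Minimum distance d = 1.

Enumerate all 2^2 = 4 messages m ∈ F_2^2.
For each, compute codeword c = mG in F_2^5, then tally its weight.
  m = 00 → c = 00000, weight = 0.
  m = 10 → c = 00010, weight = 1.
  m = 01 → c = 01010, weight = 2.
  m = 11 → c = 01000, weight = 1.
Tally weights:
  weight 0: 1 codewords.
  weight 1: 2 codewords.
  weight 2: 1 codewords.
Minimum distance d = smallest w > 0 with A_w > 0 = 1.
Sanity: Σ A_w = 4 = 2^2 = 4 ✓.


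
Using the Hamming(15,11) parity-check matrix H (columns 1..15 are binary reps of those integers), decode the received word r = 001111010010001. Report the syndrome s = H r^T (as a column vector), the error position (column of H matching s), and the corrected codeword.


s = (1, 0, 0, 0)^T, error position = 8, corrected codeword c = 001111000010001

Compute s = H r^T mod 2 one row at a time:
  s_1 = 1 + 0 + 0 + 1 + 0 + 0 + 0 + 1 = 3 ≡ 1 (mod 2).
  s_2 = 1 + 1 + 1 + 0 + 0 + 0 + 0 + 1 = 4 ≡ 0 (mod 2).
  s_3 = 0 + 1 + 1 + 0 + 0 + 1 + 0 + 1 = 4 ≡ 0 (mod 2).
  s_4 = 0 + 1 + 1 + 0 + 0 + 1 + 0 + 1 = 4 ≡ 0 (mod 2).
s = (1, 0, 0, 0)^T — this equals column 8 of H (binary 1000), so error is at position 8.
Correct: flip bit 8 of r = 001111010010001 to get c = 001111000010001.


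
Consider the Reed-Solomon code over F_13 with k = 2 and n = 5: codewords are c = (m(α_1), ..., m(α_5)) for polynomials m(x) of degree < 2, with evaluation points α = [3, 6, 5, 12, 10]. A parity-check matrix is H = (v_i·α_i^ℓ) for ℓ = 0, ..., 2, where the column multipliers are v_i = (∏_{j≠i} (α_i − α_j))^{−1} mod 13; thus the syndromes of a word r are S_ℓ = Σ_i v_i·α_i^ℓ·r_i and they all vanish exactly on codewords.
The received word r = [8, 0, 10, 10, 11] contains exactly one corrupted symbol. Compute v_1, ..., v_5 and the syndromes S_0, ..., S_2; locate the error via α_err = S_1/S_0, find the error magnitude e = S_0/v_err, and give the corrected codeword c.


S = (2, 10, 11), error at position 3, error magnitude e = 3, c = [8, 0, 7, 10, 11].

Step 1: column multipliers v_i = (∏_{j≠i}(α_i − α_j))^{−1} mod 13.
  i = 1 (α = 3): (3−6)(3−5)(3−12)(3−10) = (−3)·(−2)·(−9)·(−7) = 378 ≡ 1, so v_1 = 1^{−1} = 1 (mod 13).
  i = 2 (α = 6): (6−3)(6−5)(6−12)(6−10) = 3·1·(−6)·(−4) = 72 ≡ 7, so v_2 = 7^{−1} = 2 (mod 13).
  i = 3 (α = 5): (5−3)(5−6)(5−12)(5−10) = 2·(−1)·(−7)·(−5) = −70 ≡ 8, so v_3 = 8^{−1} = 5 (mod 13).
  i = 4 (α = 12): (12−3)(12−6)(12−5)(12−10) = 9·6·7·2 = 756 ≡ 2, so v_4 = 2^{−1} = 7 (mod 13).
  i = 5 (α = 10): (10−3)(10−6)(10−5)(10−12) = 7·4·5·(−2) = −280 ≡ 6, so v_5 = 6^{−1} = 11 (mod 13).
  v = [1, 2, 5, 7, 11].
Step 2: syndromes of r = [8, 0, 10, 10, 11] (all sums mod 13).
  S_0 = Σ v_i r_i = 1·8 + 2·0 + 5·10 + 7·10 + 11·11 = 249 ≡ 2.
  S_1 = Σ v_i α_i r_i = 1·3·8 + 2·6·0 + 5·5·10 + 7·12·10 + 11·10·11 = 2324 ≡ 10.
  α_i^2 mod 13 = [9, 10, 12, 1, 9].
  S_2 = Σ v_i α_i^2 r_i = 1·9·8 + 2·10·0 + 5·12·10 + 7·1·10 + 11·9·11 = 1831 ≡ 11.
  S = (2, 10, 11) ≠ 0, so r is not a codeword (an error is present).
Step 3: locate the error. For a single error e at position i, S_ℓ = v_i·e·α_i^ℓ, so α_err = S_1/S_0.
  S_0^{−1} = 2^{−1} = 7 (mod 13), so α_err = 10·7 = 70 ≡ 5 = α_3. Error position i = 3.
  Consistency check: S_2/S_1 = 11·4 = 44 ≡ 5 = α_err ✓ (single-error assumption holds).
Step 4: error magnitude e = S_0/v_3 = S_0·∏_{j≠3}(α_3 − α_j) = 2·8 = 16 ≡ 3 (mod 13).
Step 5: correct position 3: c_3 = r_3 − e = 10 − 3 ≡ 7 (mod 13). Hence c = [8, 0, 7, 10, 11].
  Check: interpolating c through the α_i gives m(x) = 3 + 6·x (degree < 2) with m(α_i) = c_i for every i, so c is indeed a codeword.


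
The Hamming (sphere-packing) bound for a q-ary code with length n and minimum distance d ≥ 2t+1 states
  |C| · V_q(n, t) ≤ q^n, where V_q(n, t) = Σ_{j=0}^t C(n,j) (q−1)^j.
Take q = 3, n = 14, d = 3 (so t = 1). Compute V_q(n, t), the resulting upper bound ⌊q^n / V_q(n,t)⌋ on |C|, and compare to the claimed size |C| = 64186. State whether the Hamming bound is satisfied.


V_q(n, t) = 29, q^n = 4782969, Hamming bound = 164929, |C| = 64186 ≤ bound (satisfied).

Step 1: Compute V_q(n, t) = Σ_{j=0}^1 C(n, j) (q−1)^j.
  j = 0: C(14,0)·(2)^0 = 1·1 = 1.
  j = 1: C(14,1)·(2)^1 = 14·2 = 28.
  V_q(n, t) = 1 + 28 = 29.
Step 2: q^n = 3^14 = 4782969.
Step 3: Hamming bound ⌊q^n / V_q(n,t)⌋ = ⌊4782969/29⌋ = 164929.
Step 4: Compare |C| = 64186 to 164929: satisfied.
The claimed |C| lies below the Hamming bound.


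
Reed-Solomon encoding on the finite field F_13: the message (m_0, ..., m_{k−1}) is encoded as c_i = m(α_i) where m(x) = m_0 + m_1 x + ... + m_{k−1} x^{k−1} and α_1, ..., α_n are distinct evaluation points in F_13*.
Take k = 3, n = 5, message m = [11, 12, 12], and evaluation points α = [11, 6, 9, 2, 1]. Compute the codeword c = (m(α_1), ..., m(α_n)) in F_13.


c = [9, 8, 12, 5, 9]

Message polynomial: m(x) = 11 + 12·x + 12·x^2 (mod 13).
For each evaluation point α_i, compute m(α_i) mod 13:
  α_1 = 11: Horner steps 12 → 1 → 9, so m(11) = 9.
  α_2 = 6: Horner steps 12 → 6 → 8, so m(6) = 8.
  α_3 = 9: Horner steps 12 → 3 → 12, so m(9) = 12.
  α_4 = 2: Horner steps 12 → 10 → 5, so m(2) = 5.
  α_5 = 1: Horner steps 12 → 11 → 9, so m(1) = 9.
Codeword c = [9, 8, 12, 5, 9] ∈ F_13^5.


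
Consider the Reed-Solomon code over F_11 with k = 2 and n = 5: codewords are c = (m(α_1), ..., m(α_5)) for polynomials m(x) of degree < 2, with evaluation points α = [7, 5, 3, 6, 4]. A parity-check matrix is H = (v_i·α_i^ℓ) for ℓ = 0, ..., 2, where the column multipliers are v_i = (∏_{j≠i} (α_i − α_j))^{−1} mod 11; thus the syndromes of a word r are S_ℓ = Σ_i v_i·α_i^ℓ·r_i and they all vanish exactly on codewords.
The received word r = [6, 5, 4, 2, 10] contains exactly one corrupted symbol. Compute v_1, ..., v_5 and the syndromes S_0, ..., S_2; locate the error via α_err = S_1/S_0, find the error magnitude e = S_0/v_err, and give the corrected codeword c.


S = (7, 9, 10), error at position 4, error magnitude e = 2, c = [6, 5, 4, 0, 10].

Step 1: column multipliers v_i = (∏_{j≠i}(α_i − α_j))^{−1} mod 11.
  i = 1 (α = 7): (7−5)(7−3)(7−6)(7−4) = 2·4·1·3 = 24 ≡ 2, so v_1 = 2^{−1} = 6 (mod 11).
  i = 2 (α = 5): (5−7)(5−3)(5−6)(5−4) = (−2)·2·(−1)·1 = 4 ≡ 4, so v_2 = 4^{−1} = 3 (mod 11).
  i = 3 (α = 3): (3−7)(3−5)(3−6)(3−4) = (−4)·(−2)·(−3)·(−1) = 24 ≡ 2, so v_3 = 2^{−1} = 6 (mod 11).
  i = 4 (α = 6): (6−7)(6−5)(6−3)(6−4) = (−1)·1·3·2 = −6 ≡ 5, so v_4 = 5^{−1} = 9 (mod 11).
  i = 5 (α = 4): (4−7)(4−5)(4−3)(4−6) = (−3)·(−1)·1·(−2) = −6 ≡ 5, so v_5 = 5^{−1} = 9 (mod 11).
  v = [6, 3, 6, 9, 9].
Step 2: syndromes of r = [6, 5, 4, 2, 10] (all sums mod 11).
  S_0 = Σ v_i r_i = 6·6 + 3·5 + 6·4 + 9·2 + 9·10 = 183 ≡ 7.
  S_1 = Σ v_i α_i r_i = 6·7·6 + 3·5·5 + 6·3·4 + 9·6·2 + 9·4·10 = 867 ≡ 9.
  α_i^2 mod 11 = [5, 3, 9, 3, 5].
  S_2 = Σ v_i α_i^2 r_i = 6·5·6 + 3·3·5 + 6·9·4 + 9·3·2 + 9·5·10 = 945 ≡ 10.
  S = (7, 9, 10) ≠ 0, so r is not a codeword (an error is present).
Step 3: locate the error. For a single error e at position i, S_ℓ = v_i·e·α_i^ℓ, so α_err = S_1/S_0.
  S_0^{−1} = 7^{−1} = 8 (mod 11), so α_err = 9·8 = 72 ≡ 6 = α_4. Error position i = 4.
  Consistency check: S_2/S_1 = 10·5 = 50 ≡ 6 = α_err ✓ (single-error assumption holds).
Step 4: error magnitude e = S_0/v_4 = S_0·∏_{j≠4}(α_4 − α_j) = 7·5 = 35 ≡ 2 (mod 11).
Step 5: correct position 4: c_4 = r_4 − e = 2 − 2 ≡ 0 (mod 11). Hence c = [6, 5, 4, 0, 10].
  Check: interpolating c through the α_i gives m(x) = 8 + 6·x (degree < 2) with m(α_i) = c_i for every i, so c is indeed a codeword.


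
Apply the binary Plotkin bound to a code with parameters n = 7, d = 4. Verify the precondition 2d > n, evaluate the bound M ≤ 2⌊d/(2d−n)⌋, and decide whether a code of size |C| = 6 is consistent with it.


Plotkin bound M ≤ 8; given |C| = 6 ≤ bound (satisfied).

Check applicability: 2d = 8, n = 7.
2d − n = 1 > 0, so Plotkin applies.
Compute d/(2d−n) = 4/1 ≈ 4.0000.
⌊d/(2d−n)⌋ = 4.
Plotkin bound: M ≤ 2·4 = 8.
Given |C| = 6, check: satisfied.
This |C| is below the Plotkin bound.


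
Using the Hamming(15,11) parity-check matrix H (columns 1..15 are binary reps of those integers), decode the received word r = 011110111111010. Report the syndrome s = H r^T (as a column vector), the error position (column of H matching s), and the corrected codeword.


s = (0, 1, 0, 1)^T, error position = 5, corrected codeword c = 011100111111010

Compute s = H r^T mod 2 one row at a time:
  s_1 = 1 + 1 + 1 + 1 + 1 + 0 + 1 + 0 = 6 ≡ 0 (mod 2).
  s_2 = 1 + 1 + 0 + 1 + 1 + 0 + 1 + 0 = 5 ≡ 1 (mod 2).
  s_3 = 1 + 1 + 0 + 1 + 1 + 1 + 1 + 0 = 6 ≡ 0 (mod 2).
  s_4 = 0 + 1 + 1 + 1 + 1 + 1 + 0 + 0 = 5 ≡ 1 (mod 2).
s = (0, 1, 0, 1)^T — this equals column 5 of H (binary 0101), so error is at position 5.
Correct: flip bit 5 of r = 011110111111010 to get c = 011100111111010.


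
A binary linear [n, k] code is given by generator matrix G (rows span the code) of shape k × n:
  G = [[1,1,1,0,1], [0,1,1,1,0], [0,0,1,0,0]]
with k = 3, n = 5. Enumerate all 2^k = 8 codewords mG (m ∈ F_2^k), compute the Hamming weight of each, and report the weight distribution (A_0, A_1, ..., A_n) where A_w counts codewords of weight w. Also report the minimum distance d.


Weight distribution: A_0 = 1, A_1 = 1, A_2 = 1, A_3 = 3, A_4 = 2. Minimum distance d = 1.

Enumerate all 2^3 = 8 messages m ∈ F_2^3.
For each, compute codeword c = mG in F_2^5, then tally its weight.
  m = 000 → c = 00000, weight = 0.
  m = 100 → c = 11101, weight = 4.
  m = 010 → c = 01110, weight = 3.
  m = 110 → c = 10011, weight = 3.
  m = 001 → c = 00100, weight = 1.
  m = 101 → c = 11001, weight = 3.
  m = 011 → c = 01010, weight = 2.
  m = 111 → c = 10111, weight = 4.
Tally weights:
  weight 0: 1 codewords.
  weight 1: 1 codewords.
  weight 2: 1 codewords.
  weight 3: 3 codewords.
  weight 4: 2 codewords.
Minimum distance d = smallest w > 0 with A_w > 0 = 1.
Sanity: Σ A_w = 8 = 2^3 = 8 ✓.


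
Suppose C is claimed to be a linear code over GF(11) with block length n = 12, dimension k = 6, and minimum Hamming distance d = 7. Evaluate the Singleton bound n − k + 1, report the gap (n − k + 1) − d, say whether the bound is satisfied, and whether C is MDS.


Singleton RHS = n − k + 1 = 7, slack = 0, bound satisfied, MDS.

Singleton bound: d ≤ n − k + 1.
Here n = 12, k = 6, so n − k + 1 = 7.
Given d = 7, check d ≤ 7: YES.
Slack = (n − k + 1) − d = 0.
The code is MDS (slack = 0).
Description: the claimed parameters are [12, 6, 7]_11; such a code would be MDS (meets Singleton bound).


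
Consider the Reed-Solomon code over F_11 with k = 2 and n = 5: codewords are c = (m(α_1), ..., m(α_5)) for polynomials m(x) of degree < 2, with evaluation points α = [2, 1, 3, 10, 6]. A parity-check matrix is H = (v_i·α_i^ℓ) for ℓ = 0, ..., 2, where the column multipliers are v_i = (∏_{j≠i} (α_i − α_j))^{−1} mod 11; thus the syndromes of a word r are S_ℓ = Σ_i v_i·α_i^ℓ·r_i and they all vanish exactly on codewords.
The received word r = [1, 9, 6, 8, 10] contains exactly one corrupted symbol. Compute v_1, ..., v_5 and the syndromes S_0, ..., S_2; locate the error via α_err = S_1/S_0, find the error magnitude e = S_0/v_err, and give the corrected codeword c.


S = (1, 1, 1), error at position 2, error magnitude e = 2, c = [1, 7, 6, 8, 10].

Step 1: column multipliers v_i = (∏_{j≠i}(α_i − α_j))^{−1} mod 11.
  i = 1 (α = 2): (2−1)(2−3)(2−10)(2−6) = 1·(−1)·(−8)·(−4) = −32 ≡ 1, so v_1 = 1^{−1} = 1 (mod 11).
  i = 2 (α = 1): (1−2)(1−3)(1−10)(1−6) = (−1)·(−2)·(−9)·(−5) = 90 ≡ 2, so v_2 = 2^{−1} = 6 (mod 11).
  i = 3 (α = 3): (3−2)(3−1)(3−10)(3−6) = 1·2·(−7)·(−3) = 42 ≡ 9, so v_3 = 9^{−1} = 5 (mod 11).
  i = 4 (α = 10): (10−2)(10−1)(10−3)(10−6) = 8·9·7·4 = 2016 ≡ 3, so v_4 = 3^{−1} = 4 (mod 11).
  i = 5 (α = 6): (6−2)(6−1)(6−3)(6−10) = 4·5·3·(−4) = −240 ≡ 2, so v_5 = 2^{−1} = 6 (mod 11).
  v = [1, 6, 5, 4, 6].
Step 2: syndromes of r = [1, 9, 6, 8, 10] (all sums mod 11).
  S_0 = Σ v_i r_i = 1·1 + 6·9 + 5·6 + 4·8 + 6·10 = 177 ≡ 1.
  S_1 = Σ v_i α_i r_i = 1·2·1 + 6·1·9 + 5·3·6 + 4·10·8 + 6·6·10 = 826 ≡ 1.
  α_i^2 mod 11 = [4, 1, 9, 1, 3].
  S_2 = Σ v_i α_i^2 r_i = 1·4·1 + 6·1·9 + 5·9·6 + 4·1·8 + 6·3·10 = 540 ≡ 1.
  S = (1, 1, 1) ≠ 0, so r is not a codeword (an error is present).
Step 3: locate the error. For a single error e at position i, S_ℓ = v_i·e·α_i^ℓ, so α_err = S_1/S_0.
  S_0^{−1} = 1^{−1} = 1 (mod 11), so α_err = 1·1 = 1 ≡ 1 = α_2. Error position i = 2.
  Consistency check: S_2/S_1 = 1·1 = 1 ≡ 1 = α_err ✓ (single-error assumption holds).
Step 4: error magnitude e = S_0/v_2 = S_0·∏_{j≠2}(α_2 − α_j) = 1·2 = 2 ≡ 2 (mod 11).
Step 5: correct position 2: c_2 = r_2 − e = 9 − 2 ≡ 7 (mod 11). Hence c = [1, 7, 6, 8, 10].
  Check: interpolating c through the α_i gives m(x) = 2 + 5·x (degree < 2) with m(α_i) = c_i for every i, so c is indeed a codeword.


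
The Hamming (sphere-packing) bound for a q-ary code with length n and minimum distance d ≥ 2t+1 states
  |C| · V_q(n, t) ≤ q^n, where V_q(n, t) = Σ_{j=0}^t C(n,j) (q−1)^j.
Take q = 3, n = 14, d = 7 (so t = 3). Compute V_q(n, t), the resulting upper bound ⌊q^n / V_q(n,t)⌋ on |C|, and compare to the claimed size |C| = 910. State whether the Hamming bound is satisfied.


V_q(n, t) = 3305, q^n = 4782969, Hamming bound = 1447, |C| = 910 ≤ bound (satisfied).

Step 1: Compute V_q(n, t) = Σ_{j=0}^3 C(n, j) (q−1)^j.
  j = 0: C(14,0)·(2)^0 = 1·1 = 1.
  j = 1: C(14,1)·(2)^1 = 14·2 = 28.
  j = 2: C(14,2)·(2)^2 = 91·4 = 364.
  j = 3: C(14,3)·(2)^3 = 364·8 = 2912.
  V_q(n, t) = 1 + 28 + 364 + 2912 = 3305.
Step 2: q^n = 3^14 = 4782969.
Step 3: Hamming bound ⌊q^n / V_q(n,t)⌋ = ⌊4782969/3305⌋ = 1447.
Step 4: Compare |C| = 910 to 1447: satisfied.
The claimed |C| lies below the Hamming bound.


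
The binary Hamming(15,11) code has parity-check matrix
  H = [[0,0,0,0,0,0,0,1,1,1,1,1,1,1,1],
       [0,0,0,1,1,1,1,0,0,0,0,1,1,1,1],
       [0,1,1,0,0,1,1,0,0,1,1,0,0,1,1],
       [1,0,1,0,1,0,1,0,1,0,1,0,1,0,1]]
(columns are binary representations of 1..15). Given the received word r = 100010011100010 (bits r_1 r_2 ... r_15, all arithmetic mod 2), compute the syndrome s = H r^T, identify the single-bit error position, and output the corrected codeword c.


s = (0, 0, 0, 1)^T, error position = 1, corrected codeword c = 000010011100010

Compute s = H r^T mod 2 one row at a time:
  s_1 = 1 + 1 + 1 + 0 + 0 + 0 + 1 + 0 = 4 ≡ 0 (mod 2).
  s_2 = 0 + 1 + 0 + 0 + 0 + 0 + 1 + 0 = 2 ≡ 0 (mod 2).
  s_3 = 0 + 0 + 0 + 0 + 1 + 0 + 1 + 0 = 2 ≡ 0 (mod 2).
  s_4 = 1 + 0 + 1 + 0 + 1 + 0 + 0 + 0 = 3 ≡ 1 (mod 2).
s = (0, 0, 0, 1)^T — this equals column 1 of H (binary 0001), so error is at position 1.
Correct: flip bit 1 of r = 100010011100010 to get c = 000010011100010.


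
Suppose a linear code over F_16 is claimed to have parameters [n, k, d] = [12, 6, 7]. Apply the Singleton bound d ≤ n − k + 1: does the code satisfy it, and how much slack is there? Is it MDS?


Singleton RHS = n − k + 1 = 7, slack = 0, bound satisfied, MDS.

Singleton bound: d ≤ n − k + 1.
Here n = 12, k = 6, so n − k + 1 = 7.
Given d = 7, check d ≤ 7: YES.
Slack = (n − k + 1) − d = 0.
The code is MDS (slack = 0).
Description: the claimed parameters are [12, 6, 7]_16; such a code would be MDS (meets Singleton bound).


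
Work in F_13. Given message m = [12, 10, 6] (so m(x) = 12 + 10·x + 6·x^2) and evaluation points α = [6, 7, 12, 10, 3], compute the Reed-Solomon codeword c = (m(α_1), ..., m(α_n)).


c = [2, 12, 8, 10, 5]

Message polynomial: m(x) = 12 + 10·x + 6·x^2 (mod 13).
For each evaluation point α_i, compute m(α_i) mod 13:
  α_1 = 6: Horner steps 6 → 7 → 2, so m(6) = 2.
  α_2 = 7: Horner steps 6 → 0 → 12, so m(7) = 12.
  α_3 = 12: Horner steps 6 → 4 → 8, so m(12) = 8.
  α_4 = 10: Horner steps 6 → 5 → 10, so m(10) = 10.
  α_5 = 3: Horner steps 6 → 2 → 5, so m(3) = 5.
Codeword c = [2, 12, 8, 10, 5] ∈ F_13^5.


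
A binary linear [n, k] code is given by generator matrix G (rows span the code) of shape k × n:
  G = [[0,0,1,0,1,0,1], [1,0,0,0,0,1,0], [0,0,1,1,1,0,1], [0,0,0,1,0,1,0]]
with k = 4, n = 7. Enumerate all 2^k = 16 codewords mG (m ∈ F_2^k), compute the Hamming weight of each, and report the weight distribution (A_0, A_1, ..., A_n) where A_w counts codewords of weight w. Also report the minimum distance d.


Weight distribution: A_0 = 1, A_1 = 3, A_2 = 3, A_3 = 2, A_4 = 3, A_5 = 3, A_6 = 1. Minimum distance d = 1.

Enumerate all 2^4 = 16 messages m ∈ F_2^4.
For each, compute codeword c = mG in F_2^7, then tally its weight.
  m = 0000 → c = 0000000, weight = 0.
  m = 1000 → c = 0010101, weight = 3.
  m = 0100 → c = 1000010, weight = 2.
  m = 1100 → c = 1010111, weight = 5.
  m = 0010 → c = 0011101, weight = 4.
  m = 1010 → c = 0001000, weight = 1.
  m = 0110 → c = 1011111, weight = 6.
  m = 1110 → c = 1001010, weight = 3.
  m = 0001 → c = 0001010, weight = 2.
  m = 1001 → c = 0011111, weight = 5.
  m = 0101 → c = 1001000, weight = 2.
  m = 1101 → c = 1011101, weight = 5.
  m = 0011 → c = 0010111, weight = 4.
  m = 1011 → c = 0000010, weight = 1.
  m = 0111 → c = 1010101, weight = 4.
  m = 1111 → c = 1000000, weight = 1.
Tally weights:
  weight 0: 1 codewords.
  weight 1: 3 codewords.
  weight 2: 3 codewords.
  weight 3: 2 codewords.
  weight 4: 3 codewords.
  weight 5: 3 codewords.
  weight 6: 1 codewords.
Minimum distance d = smallest w > 0 with A_w > 0 = 1.
Sanity: Σ A_w = 16 = 2^4 = 16 ✓.


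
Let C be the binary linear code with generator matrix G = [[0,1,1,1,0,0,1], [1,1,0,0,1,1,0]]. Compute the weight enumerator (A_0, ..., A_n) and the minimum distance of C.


Weight distribution: A_0 = 1, A_4 = 2, A_6 = 1. Minimum distance d = 4.

Enumerate all 2^2 = 4 messages m ∈ F_2^2.
For each, compute codeword c = mG in F_2^7, then tally its weight.
  m = 00 → c = 0000000, weight = 0.
  m = 10 → c = 0111001, weight = 4.
  m = 01 → c = 1100110, weight = 4.
  m = 11 → c = 1011111, weight = 6.
Tally weights:
  weight 0: 1 codewords.
  weight 4: 2 codewords.
  weight 6: 1 codewords.
Minimum distance d = smallest w > 0 with A_w > 0 = 4.
Sanity: Σ A_w = 4 = 2^2 = 4 ✓.


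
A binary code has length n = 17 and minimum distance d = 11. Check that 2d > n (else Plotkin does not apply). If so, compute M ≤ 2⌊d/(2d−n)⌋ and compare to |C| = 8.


Plotkin bound M ≤ 4; given |C| = 8 > bound (violated).

Check applicability: 2d = 22, n = 17.
2d − n = 5 > 0, so Plotkin applies.
Compute d/(2d−n) = 11/5 ≈ 2.2000.
⌊d/(2d−n)⌋ = 2.
Plotkin bound: M ≤ 2·2 = 4.
Given |C| = 8, check: VIOLATED.
This |C| is above the Plotkin bound, so no binary code with n = 17, d = 11 and 8 codewords exists.


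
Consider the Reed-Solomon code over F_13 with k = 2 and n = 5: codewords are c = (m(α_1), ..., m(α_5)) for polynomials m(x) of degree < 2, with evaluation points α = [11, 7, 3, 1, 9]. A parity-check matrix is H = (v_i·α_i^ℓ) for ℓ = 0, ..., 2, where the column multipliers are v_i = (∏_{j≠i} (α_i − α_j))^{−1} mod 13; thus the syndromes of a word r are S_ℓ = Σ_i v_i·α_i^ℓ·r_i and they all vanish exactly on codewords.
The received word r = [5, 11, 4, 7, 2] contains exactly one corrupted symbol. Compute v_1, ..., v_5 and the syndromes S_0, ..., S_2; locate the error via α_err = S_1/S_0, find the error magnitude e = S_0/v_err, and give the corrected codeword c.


S = (11, 8, 7), error at position 5, error magnitude e = 7, c = [5, 11, 4, 7, 8].

Step 1: column multipliers v_i = (∏_{j≠i}(α_i − α_j))^{−1} mod 13.
  i = 1 (α = 11): (11−7)(11−3)(11−1)(11−9) = 4·8·10·2 = 640 ≡ 3, so v_1 = 3^{−1} = 9 (mod 13).
  i = 2 (α = 7): (7−11)(7−3)(7−1)(7−9) = (−4)·4·6·(−2) = 192 ≡ 10, so v_2 = 10^{−1} = 4 (mod 13).
  i = 3 (α = 3): (3−11)(3−7)(3−1)(3−9) = (−8)·(−4)·2·(−6) = −384 ≡ 6, so v_3 = 6^{−1} = 11 (mod 13).
  i = 4 (α = 1): (1−11)(1−7)(1−3)(1−9) = (−10)·(−6)·(−2)·(−8) = 960 ≡ 11, so v_4 = 11^{−1} = 6 (mod 13).
  i = 5 (α = 9): (9−11)(9−7)(9−3)(9−1) = (−2)·2·6·8 = −192 ≡ 3, so v_5 = 3^{−1} = 9 (mod 13).
  v = [9, 4, 11, 6, 9].
Step 2: syndromes of r = [5, 11, 4, 7, 2] (all sums mod 13).
  S_0 = Σ v_i r_i = 9·5 + 4·11 + 11·4 + 6·7 + 9·2 = 193 ≡ 11.
  S_1 = Σ v_i α_i r_i = 9·11·5 + 4·7·11 + 11·3·4 + 6·1·7 + 9·9·2 = 1139 ≡ 8.
  α_i^2 mod 13 = [4, 10, 9, 1, 3].
  S_2 = Σ v_i α_i^2 r_i = 9·4·5 + 4·10·11 + 11·9·4 + 6·1·7 + 9·3·2 = 1112 ≡ 7.
  S = (11, 8, 7) ≠ 0, so r is not a codeword (an error is present).
Step 3: locate the error. For a single error e at position i, S_ℓ = v_i·e·α_i^ℓ, so α_err = S_1/S_0.
  S_0^{−1} = 11^{−1} = 6 (mod 13), so α_err = 8·6 = 48 ≡ 9 = α_5. Error position i = 5.
  Consistency check: S_2/S_1 = 7·5 = 35 ≡ 9 = α_err ✓ (single-error assumption holds).
Step 4: error magnitude e = S_0/v_5 = S_0·∏_{j≠5}(α_5 − α_j) = 11·3 = 33 ≡ 7 (mod 13).
Step 5: correct position 5: c_5 = r_5 − e = 2 − 7 ≡ 8 (mod 13). Hence c = [5, 11, 4, 7, 8].
  Check: interpolating c through the α_i gives m(x) = 2 + 5·x (degree < 2) with m(α_i) = c_i for every i, so c is indeed a codeword.


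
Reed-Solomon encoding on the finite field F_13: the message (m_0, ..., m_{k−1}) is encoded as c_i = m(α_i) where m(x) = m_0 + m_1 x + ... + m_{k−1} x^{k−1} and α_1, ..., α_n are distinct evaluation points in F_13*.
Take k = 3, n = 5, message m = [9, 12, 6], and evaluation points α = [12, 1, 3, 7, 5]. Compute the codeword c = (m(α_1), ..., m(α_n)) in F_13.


c = [3, 1, 8, 10, 11]

Message polynomial: m(x) = 9 + 12·x + 6·x^2 (mod 13).
For each evaluation point α_i, compute m(α_i) mod 13:
  α_1 = 12: Horner steps 6 → 6 → 3, so m(12) = 3.
  α_2 = 1: Horner steps 6 → 5 → 1, so m(1) = 1.
  α_3 = 3: Horner steps 6 → 4 → 8, so m(3) = 8.
  α_4 = 7: Horner steps 6 → 2 → 10, so m(7) = 10.
  α_5 = 5: Horner steps 6 → 3 → 11, so m(5) = 11.
Codeword c = [3, 1, 8, 10, 11] ∈ F_13^5.


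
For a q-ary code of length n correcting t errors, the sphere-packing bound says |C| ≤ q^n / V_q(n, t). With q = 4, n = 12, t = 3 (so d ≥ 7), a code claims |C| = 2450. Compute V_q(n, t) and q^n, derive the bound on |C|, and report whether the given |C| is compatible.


V_q(n, t) = 6571, q^n = 16777216, Hamming bound = 2553, |C| = 2450 ≤ bound (satisfied).

Step 1: Compute V_q(n, t) = Σ_{j=0}^3 C(n, j) (q−1)^j.
  j = 0: C(12,0)·(3)^0 = 1·1 = 1.
  j = 1: C(12,1)·(3)^1 = 12·3 = 36.
  j = 2: C(12,2)·(3)^2 = 66·9 = 594.
  j = 3: C(12,3)·(3)^3 = 220·27 = 5940.
  V_q(n, t) = 1 + 36 + 594 + 5940 = 6571.
Step 2: q^n = 4^12 = 16777216.
Step 3: Hamming bound ⌊q^n / V_q(n,t)⌋ = ⌊16777216/6571⌋ = 2553.
Step 4: Compare |C| = 2450 to 2553: satisfied.
The claimed |C| lies below the Hamming bound.


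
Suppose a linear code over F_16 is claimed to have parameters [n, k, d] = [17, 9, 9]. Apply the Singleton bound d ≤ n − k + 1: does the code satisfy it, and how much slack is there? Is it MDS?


Singleton RHS = n − k + 1 = 9, slack = 0, bound satisfied, MDS.

Singleton bound: d ≤ n − k + 1.
Here n = 17, k = 9, so n − k + 1 = 9.
Given d = 9, check d ≤ 9: YES.
Slack = (n − k + 1) − d = 0.
The code is MDS (slack = 0).
Description: the claimed parameters are [17, 9, 9]_16; such a code would be MDS (meets Singleton bound).


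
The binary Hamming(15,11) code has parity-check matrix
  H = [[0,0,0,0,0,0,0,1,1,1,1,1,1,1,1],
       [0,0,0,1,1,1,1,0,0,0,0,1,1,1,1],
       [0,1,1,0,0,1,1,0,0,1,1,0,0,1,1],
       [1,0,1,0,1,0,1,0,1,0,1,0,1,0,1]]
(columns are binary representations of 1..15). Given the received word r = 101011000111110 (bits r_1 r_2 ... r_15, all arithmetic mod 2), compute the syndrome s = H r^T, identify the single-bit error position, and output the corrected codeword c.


s = (1, 1, 1, 1)^T, error position = 15, corrected codeword c = 101011000111111

Compute s = H r^T mod 2 one row at a time:
  s_1 = 0 + 0 + 1 + 1 + 1 + 1 + 1 + 0 = 5 ≡ 1 (mod 2).
  s_2 = 0 + 1 + 1 + 0 + 1 + 1 + 1 + 0 = 5 ≡ 1 (mod 2).
  s_3 = 0 + 1 + 1 + 0 + 1 + 1 + 1 + 0 = 5 ≡ 1 (mod 2).
  s_4 = 1 + 1 + 1 + 0 + 0 + 1 + 1 + 0 = 5 ≡ 1 (mod 2).
s = (1, 1, 1, 1)^T — this equals column 15 of H (binary 1111), so error is at position 15.
Correct: flip bit 15 of r = 101011000111110 to get c = 101011000111111.


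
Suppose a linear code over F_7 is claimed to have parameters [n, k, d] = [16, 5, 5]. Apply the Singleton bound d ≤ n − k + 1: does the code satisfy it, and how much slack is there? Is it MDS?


Singleton RHS = n − k + 1 = 12, slack = 7, bound satisfied, not MDS.

Singleton bound: d ≤ n − k + 1.
Here n = 16, k = 5, so n − k + 1 = 12.
Given d = 5, check d ≤ 12: YES.
Slack = (n − k + 1) − d = 7.
The code is NOT MDS (slack = 7 > 0).
Description: the claimed parameters are [16, 5, 5]_7; such a code would be non-MDS.


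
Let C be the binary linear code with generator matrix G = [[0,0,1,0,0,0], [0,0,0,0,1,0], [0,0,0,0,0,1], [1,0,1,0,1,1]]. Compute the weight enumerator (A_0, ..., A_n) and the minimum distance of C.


Weight distribution: A_0 = 1, A_1 = 4, A_2 = 6, A_3 = 4, A_4 = 1. Minimum distance d = 1.

Enumerate all 2^4 = 16 messages m ∈ F_2^4.
For each, compute codeword c = mG in F_2^6, then tally its weight.
  m = 0000 → c = 000000, weight = 0.
  m = 1000 → c = 001000, weight = 1.
  m = 0100 → c = 000010, weight = 1.
  m = 1100 → c = 001010, weight = 2.
  m = 0010 → c = 000001, weight = 1.
  m = 1010 → c = 001001, weight = 2.
  m = 0110 → c = 000011, weight = 2.
  m = 1110 → c = 001011, weight = 3.
  m = 0001 → c = 101011, weight = 4.
  m = 1001 → c = 100011, weight = 3.
  m = 0101 → c = 101001, weight = 3.
  m = 1101 → c = 100001, weight = 2.
  m = 0011 → c = 101010, weight = 3.
  m = 1011 → c = 100010, weight = 2.
  m = 0111 → c = 101000, weight = 2.
  m = 1111 → c = 100000, weight = 1.
Tally weights:
  weight 0: 1 codewords.
  weight 1: 4 codewords.
  weight 2: 6 codewords.
  weight 3: 4 codewords.
  weight 4: 1 codewords.
Minimum distance d = smallest w > 0 with A_w > 0 = 1.
Sanity: Σ A_w = 16 = 2^4 = 16 ✓.


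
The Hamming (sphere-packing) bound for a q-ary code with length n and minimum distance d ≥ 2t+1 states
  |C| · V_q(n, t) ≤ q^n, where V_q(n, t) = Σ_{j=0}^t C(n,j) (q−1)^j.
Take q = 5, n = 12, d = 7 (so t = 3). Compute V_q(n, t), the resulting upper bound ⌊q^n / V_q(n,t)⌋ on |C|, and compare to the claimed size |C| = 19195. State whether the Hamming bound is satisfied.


V_q(n, t) = 15185, q^n = 244140625, Hamming bound = 16077, |C| = 19195 > bound (violated).

Step 1: Compute V_q(n, t) = Σ_{j=0}^3 C(n, j) (q−1)^j.
  j = 0: C(12,0)·(4)^0 = 1·1 = 1.
  j = 1: C(12,1)·(4)^1 = 12·4 = 48.
  j = 2: C(12,2)·(4)^2 = 66·16 = 1056.
  j = 3: C(12,3)·(4)^3 = 220·64 = 14080.
  V_q(n, t) = 1 + 48 + 1056 + 14080 = 15185.
Step 2: q^n = 5^12 = 244140625.
Step 3: Hamming bound ⌊q^n / V_q(n,t)⌋ = ⌊244140625/15185⌋ = 16077.
Step 4: Compare |C| = 19195 to 16077: violated.
The claimed |C| lies above the Hamming bound, so no 5-ary code of length 12 with d ≥ 7 can have 19195 codewords.


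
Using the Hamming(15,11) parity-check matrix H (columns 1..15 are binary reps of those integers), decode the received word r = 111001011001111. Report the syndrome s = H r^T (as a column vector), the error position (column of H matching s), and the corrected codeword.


s = (0, 1, 1, 1)^T, error position = 7, corrected codeword c = 111001111001111

Compute s = H r^T mod 2 one row at a time:
  s_1 = 1 + 1 + 0 + 0 + 1 + 1 + 1 + 1 = 6 ≡ 0 (mod 2).
  s_2 = 0 + 0 + 1 + 0 + 1 + 1 + 1 + 1 = 5 ≡ 1 (mod 2).
  s_3 = 1 + 1 + 1 + 0 + 0 + 0 + 1 + 1 = 5 ≡ 1 (mod 2).
  s_4 = 1 + 1 + 0 + 0 + 1 + 0 + 1 + 1 = 5 ≡ 1 (mod 2).
s = (0, 1, 1, 1)^T — this equals column 7 of H (binary 0111), so error is at position 7.
Correct: flip bit 7 of r = 111001011001111 to get c = 111001111001111.


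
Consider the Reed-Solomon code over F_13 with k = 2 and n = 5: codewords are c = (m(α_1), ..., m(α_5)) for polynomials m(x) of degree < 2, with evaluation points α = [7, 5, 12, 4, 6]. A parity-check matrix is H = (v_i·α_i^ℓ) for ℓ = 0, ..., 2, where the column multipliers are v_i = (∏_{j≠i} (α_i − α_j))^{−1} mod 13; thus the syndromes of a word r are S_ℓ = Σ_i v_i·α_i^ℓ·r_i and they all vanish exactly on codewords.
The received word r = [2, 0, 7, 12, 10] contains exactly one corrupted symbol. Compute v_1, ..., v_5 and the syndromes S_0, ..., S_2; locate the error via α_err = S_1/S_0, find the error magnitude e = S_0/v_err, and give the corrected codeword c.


S = (4, 11, 1), error at position 5, error magnitude e = 9, c = [2, 0, 7, 12, 1].

Step 1: column multipliers v_i = (∏_{j≠i}(α_i − α_j))^{−1} mod 13.
  i = 1 (α = 7): (7−5)(7−12)(7−4)(7−6) = 2·(−5)·3·1 = −30 ≡ 9, so v_1 = 9^{−1} = 3 (mod 13).
  i = 2 (α = 5): (5−7)(5−12)(5−4)(5−6) = (−2)·(−7)·1·(−1) = −14 ≡ 12, so v_2 = 12^{−1} = 12 (mod 13).
  i = 3 (α = 12): (12−7)(12−5)(12−4)(12−6) = 5·7·8·6 = 1680 ≡ 3, so v_3 = 3^{−1} = 9 (mod 13).
  i = 4 (α = 4): (4−7)(4−5)(4−12)(4−6) = (−3)·(−1)·(−8)·(−2) = 48 ≡ 9, so v_4 = 9^{−1} = 3 (mod 13).
  i = 5 (α = 6): (6−7)(6−5)(6−12)(6−4) = (−1)·1·(−6)·2 = 12 ≡ 12, so v_5 = 12^{−1} = 12 (mod 13).
  v = [3, 12, 9, 3, 12].
Step 2: syndromes of r = [2, 0, 7, 12, 10] (all sums mod 13).
  S_0 = Σ v_i r_i = 3·2 + 12·0 + 9·7 + 3·12 + 12·10 = 225 ≡ 4.
  S_1 = Σ v_i α_i r_i = 3·7·2 + 12·5·0 + 9·12·7 + 3·4·12 + 12·6·10 = 1662 ≡ 11.
  α_i^2 mod 13 = [10, 12, 1, 3, 10].
  S_2 = Σ v_i α_i^2 r_i = 3·10·2 + 12·12·0 + 9·1·7 + 3·3·12 + 12·10·10 = 1431 ≡ 1.
  S = (4, 11, 1) ≠ 0, so r is not a codeword (an error is present).
Step 3: locate the error. For a single error e at position i, S_ℓ = v_i·e·α_i^ℓ, so α_err = S_1/S_0.
  S_0^{−1} = 4^{−1} = 10 (mod 13), so α_err = 11·10 = 110 ≡ 6 = α_5. Error position i = 5.
  Consistency check: S_2/S_1 = 1·6 = 6 ≡ 6 = α_err ✓ (single-error assumption holds).
Step 4: error magnitude e = S_0/v_5 = S_0·∏_{j≠5}(α_5 − α_j) = 4·12 = 48 ≡ 9 (mod 13).
Step 5: correct position 5: c_5 = r_5 − e = 10 − 9 ≡ 1 (mod 13). Hence c = [2, 0, 7, 12, 1].
  Check: interpolating c through the α_i gives m(x) = 8 + 1·x (degree < 2) with m(α_i) = c_i for every i, so c is indeed a codeword.
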